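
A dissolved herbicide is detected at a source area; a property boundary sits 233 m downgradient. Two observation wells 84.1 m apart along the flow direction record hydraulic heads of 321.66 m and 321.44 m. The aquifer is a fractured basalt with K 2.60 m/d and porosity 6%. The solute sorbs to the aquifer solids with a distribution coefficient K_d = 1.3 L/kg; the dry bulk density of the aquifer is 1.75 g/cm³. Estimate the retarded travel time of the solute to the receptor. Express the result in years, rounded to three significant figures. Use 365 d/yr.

Hydraulic gradient i = (321.66 − 321.44) / 84.1 = 0.22 / 84.1 = 0.002616
Specific discharge q = 2.60 × 0.002616 = 0.006801 m/d
Average linear velocity = 0.006801 / 0.06 = 0.1134 m/d
Retardation R = 1 + ρ_b·K_d/n = 1 + 1.75×1.3/0.06 = 38.92
Contaminant velocity v_c = v/R = 0.1134/38.92 = 0.002913 m/d
t = L/v_c = 233/0.002913 = 79990 d
   = 79990/365 = 219 yr

219 years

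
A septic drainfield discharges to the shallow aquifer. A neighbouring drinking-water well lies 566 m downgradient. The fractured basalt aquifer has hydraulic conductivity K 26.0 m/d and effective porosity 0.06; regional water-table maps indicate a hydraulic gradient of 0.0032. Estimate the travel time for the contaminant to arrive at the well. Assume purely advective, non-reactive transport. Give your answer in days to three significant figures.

408 days

Specific discharge q = 26.0 × 0.0032 = 0.08320 m/d
Average linear velocity = 0.08320 / 0.06 = 1.387 m/d
t = L / v = 566 / 1.387 = 408.2 d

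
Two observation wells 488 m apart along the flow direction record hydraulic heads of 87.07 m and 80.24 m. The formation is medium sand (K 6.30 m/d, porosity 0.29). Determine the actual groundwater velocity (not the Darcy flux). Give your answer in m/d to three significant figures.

0.304 m/d

Hydraulic gradient i = (87.07 − 80.24) / 488 = 6.83 / 488 = 0.01400
Darcy flux q = K·i = 6.30 × 0.01400 = 0.08817 m/d
Seepage velocity v = q / n = 0.08817 / 0.29 = 0.3040 m/d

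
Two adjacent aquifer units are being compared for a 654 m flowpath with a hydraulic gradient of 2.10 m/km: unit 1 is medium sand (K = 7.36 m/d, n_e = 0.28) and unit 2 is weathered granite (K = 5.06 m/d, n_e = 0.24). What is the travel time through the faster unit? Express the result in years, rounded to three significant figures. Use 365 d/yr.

Unit 1 (medium sand): v = 7.36×0.0021/0.28 = 0.05520 m/d, t = 654/0.05520 = 11850 d
Unit 2 (weathered granite): v = 5.06×0.0021/0.24 = 0.04427 m/d, t = 654/0.04427 = 14770 d
Faster: 11850 d / 365 = 32.5 yr

32.5 years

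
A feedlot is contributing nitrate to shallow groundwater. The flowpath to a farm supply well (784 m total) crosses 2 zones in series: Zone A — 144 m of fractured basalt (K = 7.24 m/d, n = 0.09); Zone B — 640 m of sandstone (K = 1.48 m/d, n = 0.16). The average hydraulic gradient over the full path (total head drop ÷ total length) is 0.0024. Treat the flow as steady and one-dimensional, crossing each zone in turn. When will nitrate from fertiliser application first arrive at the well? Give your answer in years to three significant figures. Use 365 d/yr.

76.0 years

Continuity: the same q passes through each zone, so ΔH = q·Σ(L_j/K_j) — the zones act as resistances in series.
Σ(L/K) = 144/7.24 + 640/1.48 = 19.89 + 432.4 = 452.3 d
K_eq = L_total / Σ(L/K) = 784 / 452.3 = 1.733 m/d
q = K_eq · i = 1.733 × 0.0024 = 0.004160 m/d (same in every zone)
Zone A: v = q/n = 0.004160/0.09 = 0.04622 m/d → t_A = 144/0.04622 = 3115 d
Zone B: v = q/n = 0.004160/0.16 = 0.02600 m/d → t_B = 640/0.02600 = 24620 d
Total t = 3115 + 24620 = 27730 d
   = 27730 / 365 = 76.0 yr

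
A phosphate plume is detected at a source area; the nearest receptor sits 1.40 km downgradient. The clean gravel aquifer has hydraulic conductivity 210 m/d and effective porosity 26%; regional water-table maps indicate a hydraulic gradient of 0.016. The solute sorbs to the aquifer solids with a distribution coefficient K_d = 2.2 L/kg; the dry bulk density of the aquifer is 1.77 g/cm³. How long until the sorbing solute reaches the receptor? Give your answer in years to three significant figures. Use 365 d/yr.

4.74 years

Darcy flux q = K·i = 210 × 0.016 = 3.360 m/d
Average linear velocity = 3.360 / 0.26 = 12.92 m/d
Retardation R = 1 + ρ_b·K_d/n = 1 + 1.77×2.2/0.26 = 15.98
Contaminant velocity v_c = v/R = 12.92/15.98 = 0.8089 m/d
L = 1.40 km = 1400 m
t = L/v_c = 1400/0.8089 = 1731 d
   = 1731/365 = 4.74 yr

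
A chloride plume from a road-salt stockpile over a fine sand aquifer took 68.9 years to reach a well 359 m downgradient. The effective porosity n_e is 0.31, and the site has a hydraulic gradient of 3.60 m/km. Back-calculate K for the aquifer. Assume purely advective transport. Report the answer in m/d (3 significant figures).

t = 68.9 years = 25150 d
v = L / t = 359 / 25150 = 0.01428 m/d
K = v · n / i = 0.01428 × 0.31 / 0.0036 = 1.23 m/d

1.23 m/d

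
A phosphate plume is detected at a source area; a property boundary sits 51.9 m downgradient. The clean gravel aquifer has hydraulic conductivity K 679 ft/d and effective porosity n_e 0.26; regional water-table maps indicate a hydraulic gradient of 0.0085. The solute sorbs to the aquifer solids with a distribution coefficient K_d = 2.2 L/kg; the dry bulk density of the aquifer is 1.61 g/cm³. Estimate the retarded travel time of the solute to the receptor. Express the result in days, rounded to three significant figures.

K = 679 ft/d × 0.3048 = 207.0 m/d
Darcy flux q = K·i = 207.0 × 0.0085 = 1.759 m/d
Average linear velocity = 1.759 / 0.26 = 6.766 m/d
Retardation R = 1 + ρ_b·K_d/n = 1 + 1.61×2.2/0.26 = 14.62
Contaminant velocity v_c = v/R = 6.766/14.62 = 0.4627 m/d
t = L/v_c = 51.9/0.4627 = 112.2 d

112 days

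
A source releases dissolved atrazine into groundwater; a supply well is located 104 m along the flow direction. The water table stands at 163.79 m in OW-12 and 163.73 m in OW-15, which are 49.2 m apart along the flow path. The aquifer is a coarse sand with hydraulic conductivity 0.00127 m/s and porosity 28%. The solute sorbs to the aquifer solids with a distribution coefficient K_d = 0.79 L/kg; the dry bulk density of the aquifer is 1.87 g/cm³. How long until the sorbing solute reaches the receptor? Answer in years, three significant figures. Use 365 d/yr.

Hydraulic gradient i = (163.79 − 163.73) / 49.2 = 0.06 / 49.2 = 0.001220
K = 0.00127 m/s × 86400 s/d = 109.7 m/d
Specific discharge q = 109.7 × 0.001220 = 0.1338 m/d
Seepage velocity v = q / n = 0.1338 / 0.28 = 0.4779 m/d
Retardation R = 1 + ρ_b·K_d/n = 1 + 1.87×0.79/0.28 = 6.276
Contaminant velocity v_c = v/R = 0.4779/6.276 = 0.07615 m/d
t = L/v_c = 104/0.07615 = 1366 d
   = 1366/365 = 3.74 yr

3.74 years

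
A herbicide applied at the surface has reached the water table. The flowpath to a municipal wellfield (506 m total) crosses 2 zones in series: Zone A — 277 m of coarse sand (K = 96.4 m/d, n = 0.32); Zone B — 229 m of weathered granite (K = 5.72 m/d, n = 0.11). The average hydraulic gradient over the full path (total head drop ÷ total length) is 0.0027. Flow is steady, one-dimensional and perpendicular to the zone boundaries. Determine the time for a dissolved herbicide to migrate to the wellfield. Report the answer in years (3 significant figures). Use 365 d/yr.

9.79 years

For zones in series the flux q is common to all zones; the equivalent conductivity is the harmonic (thickness-weighted) mean, K_eq = L_total / Σ(L_j/K_j).
Σ(L/K) = 277/96.4 + 229/5.72 = 2.873 + 40.03 = 42.91 d
K_eq = L_total / Σ(L/K) = 506 / 42.91 = 11.79 m/d
q = K_eq · i = 11.79 × 0.0027 = 0.03184 m/d (same in every zone)
Zone A: v = q/n = 0.03184/0.32 = 0.09950 m/d → t_A = 277/0.09950 = 2784 d
Zone B: v = q/n = 0.03184/0.11 = 0.2895 m/d → t_B = 229/0.2895 = 791.1 d
Total t = 2784 + 791.1 = 3575 d
   = 3575 / 365 = 9.79 yr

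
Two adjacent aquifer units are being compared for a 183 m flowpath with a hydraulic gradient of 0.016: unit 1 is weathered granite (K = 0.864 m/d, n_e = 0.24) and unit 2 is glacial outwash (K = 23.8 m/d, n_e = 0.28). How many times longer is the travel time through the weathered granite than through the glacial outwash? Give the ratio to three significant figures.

Unit 1 (weathered granite): v = 0.864×0.016/0.24 = 0.05760 m/d, t = 183/0.05760 = 3177 d
Unit 2 (glacial outwash): v = 23.8×0.016/0.28 = 1.360 m/d, t = 183/1.360 = 134.6 d
t(weathered granite) / t(glacial outwash) = 3177/134.6 = 23.6

23.6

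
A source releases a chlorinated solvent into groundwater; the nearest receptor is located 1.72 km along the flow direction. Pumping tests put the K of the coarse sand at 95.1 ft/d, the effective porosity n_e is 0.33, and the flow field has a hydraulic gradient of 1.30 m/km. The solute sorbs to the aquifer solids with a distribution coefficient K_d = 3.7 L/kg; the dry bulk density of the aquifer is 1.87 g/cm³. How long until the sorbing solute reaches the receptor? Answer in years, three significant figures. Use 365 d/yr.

K = 95.1 ft/d × 0.3048 = 28.99 m/d
q = Ki = 28.99 × 0.0013 = 0.03768 m/d
Seepage velocity v = q / n = 0.03768 / 0.33 = 0.1142 m/d
Retardation R = 1 + ρ_b·K_d/n = 1 + 1.87×3.7/0.33 = 21.97
Contaminant velocity v_c = v/R = 0.1142/21.97 = 0.005198 m/d
L = 1.72 km = 1720 m
t = L/v_c = 1720/0.005198 = 330900 d
   = 330900/365 = 907 yr

907 years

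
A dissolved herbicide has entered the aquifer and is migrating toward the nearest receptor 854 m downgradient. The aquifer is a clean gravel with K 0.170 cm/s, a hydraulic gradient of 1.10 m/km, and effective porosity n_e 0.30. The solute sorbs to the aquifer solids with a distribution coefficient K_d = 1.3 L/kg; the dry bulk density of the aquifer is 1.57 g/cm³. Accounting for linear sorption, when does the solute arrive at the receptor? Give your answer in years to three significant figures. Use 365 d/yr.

K = 0.170 cm/s × 864 = 146.9 m/d
Specific discharge q = 146.9 × 0.0011 = 0.1616 m/d
v_s = q/n_e = 0.1616/0.30 = 0.5386 m/d
Retardation R = 1 + ρ_b·K_d/n = 1 + 1.57×1.3/0.30 = 7.803
Contaminant velocity v_c = v/R = 0.5386/7.803 = 0.06902 m/d
t = L/v_c = 854/0.06902 = 12370 d
   = 12370/365 = 33.9 yr

33.9 years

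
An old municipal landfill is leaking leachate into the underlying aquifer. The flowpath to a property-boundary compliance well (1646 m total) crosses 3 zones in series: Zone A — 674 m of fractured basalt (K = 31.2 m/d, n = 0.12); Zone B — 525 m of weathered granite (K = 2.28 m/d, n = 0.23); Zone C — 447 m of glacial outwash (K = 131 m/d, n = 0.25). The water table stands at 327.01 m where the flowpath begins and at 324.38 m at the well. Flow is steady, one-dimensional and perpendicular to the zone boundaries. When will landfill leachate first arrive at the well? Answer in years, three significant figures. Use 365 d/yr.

83.3 years

Total head drop ΔH = 327.01 − 324.38 = 2.63 m
Steady 1-D flow in series ⇒ the Darcy flux q is identical in every zone and the zone head losses add (resistances L/K in series).
Σ(L/K) = 674/31.2 + 525/2.28 + 447/131 = 21.60 + 230.3 + 3.412 = 255.3 d
q = ΔH / Σ(L/K) = 2.63 / 255.3 = 0.01030 m/d (same in every zone)
Zone A: v = q/n = 0.01030/0.12 = 0.08585 m/d → t_A = 674/0.08585 = 7851 d
Zone B: v = q/n = 0.01030/0.23 = 0.04479 m/d → t_B = 525/0.04479 = 11720 d
Zone C: v = q/n = 0.01030/0.25 = 0.04121 m/d → t_C = 447/0.04121 = 10850 d
Total t = 7851 + 11720 + 10850 = 30420 d
   = 30420 / 365 = 83.3 yr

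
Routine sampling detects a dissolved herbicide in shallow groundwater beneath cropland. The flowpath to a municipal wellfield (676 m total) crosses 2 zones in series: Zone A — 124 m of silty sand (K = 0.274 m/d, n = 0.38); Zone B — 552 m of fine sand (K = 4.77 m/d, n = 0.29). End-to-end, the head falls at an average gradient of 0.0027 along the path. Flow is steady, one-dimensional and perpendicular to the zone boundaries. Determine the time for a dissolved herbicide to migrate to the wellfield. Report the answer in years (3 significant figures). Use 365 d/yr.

For zones in series the flux q is common to all zones; the equivalent conductivity is the harmonic (thickness-weighted) mean, K_eq = L_total / Σ(L_j/K_j).
Σ(L/K) = 124/0.274 + 552/4.77 = 452.6 + 115.7 = 568.3 d
K_eq = L_total / Σ(L/K) = 676 / 568.3 = 1.190 m/d
q = K_eq · i = 1.190 × 0.0027 = 0.003212 m/d (same in every zone)
Zone A: v = q/n = 0.003212/0.38 = 0.008452 m/d → t_A = 124/0.008452 = 14670 d
Zone B: v = q/n = 0.003212/0.29 = 0.01108 m/d → t_B = 552/0.01108 = 49840 d
Total t = 14670 + 49840 = 64510 d
   = 64510 / 365 = 177 yr

177 years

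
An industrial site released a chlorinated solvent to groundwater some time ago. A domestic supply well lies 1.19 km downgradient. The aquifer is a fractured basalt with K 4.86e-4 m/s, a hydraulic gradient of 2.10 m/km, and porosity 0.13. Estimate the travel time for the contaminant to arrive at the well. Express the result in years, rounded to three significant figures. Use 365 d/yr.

4.81 years

K = 4.86e-4 m/s × 86400 s/d = 41.99 m/d
q = Ki = 41.99 × 0.0021 = 0.08818 m/d
Seepage velocity v = q / n = 0.08818 / 0.13 = 0.6783 m/d
L = 1.19 km = 1190 m
t = L / v = 1190 / 0.6783 = 1754 d
   = 1754 / 365 = 4.81 yr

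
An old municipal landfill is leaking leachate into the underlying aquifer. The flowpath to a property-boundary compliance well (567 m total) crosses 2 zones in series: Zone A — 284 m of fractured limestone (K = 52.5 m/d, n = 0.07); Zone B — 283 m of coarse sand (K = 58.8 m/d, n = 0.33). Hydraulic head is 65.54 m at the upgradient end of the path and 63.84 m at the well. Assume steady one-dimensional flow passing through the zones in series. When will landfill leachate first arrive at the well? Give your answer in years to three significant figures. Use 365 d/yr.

Total head drop ΔH = 65.54 − 63.84 = 1.70 m
Steady 1-D flow in series ⇒ the Darcy flux q is identical in every zone and the zone head losses add (resistances L/K in series).
Σ(L/K) = 284/52.5 + 283/58.8 = 5.410 + 4.813 = 10.22 d
q = ΔH / Σ(L/K) = 1.70 / 10.22 = 0.1663 m/d (same in every zone)
Zone A: v = q/n = 0.1663/0.07 = 2.376 m/d → t_A = 284/2.376 = 119.5 d
Zone B: v = q/n = 0.1663/0.33 = 0.5039 m/d → t_B = 283/0.5039 = 561.6 d
Total t = 119.5 + 561.6 = 681.1 d
   = 681.1 / 365 = 1.87 yr

1.87 years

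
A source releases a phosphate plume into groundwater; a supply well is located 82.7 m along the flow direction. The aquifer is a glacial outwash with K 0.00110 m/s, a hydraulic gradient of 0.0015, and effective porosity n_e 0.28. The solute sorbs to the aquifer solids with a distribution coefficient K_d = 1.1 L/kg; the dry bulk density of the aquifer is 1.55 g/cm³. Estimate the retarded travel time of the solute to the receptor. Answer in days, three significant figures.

K = 0.00110 m/s × 86400 s/d = 95.04 m/d
Darcy flux q = K·i = 95.04 × 0.0015 = 0.1426 m/d
v_s = q/n_e = 0.1426/0.28 = 0.5091 m/d
Retardation R = 1 + ρ_b·K_d/n = 1 + 1.55×1.1/0.28 = 7.089
Contaminant velocity v_c = v/R = 0.5091/7.089 = 0.07182 m/d
t = L/v_c = 82.7/0.07182 = 1152 d

1150 days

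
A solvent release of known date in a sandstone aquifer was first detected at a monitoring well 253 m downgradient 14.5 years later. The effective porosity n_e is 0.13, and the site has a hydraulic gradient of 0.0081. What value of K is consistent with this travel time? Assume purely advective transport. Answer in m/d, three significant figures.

t = 14.5 years = 5293 d
v = L / t = 253 / 5293 = 0.04780 m/d
K = v · n / i = 0.04780 × 0.13 / 0.0081 = 0.767 m/d

0.767 m/d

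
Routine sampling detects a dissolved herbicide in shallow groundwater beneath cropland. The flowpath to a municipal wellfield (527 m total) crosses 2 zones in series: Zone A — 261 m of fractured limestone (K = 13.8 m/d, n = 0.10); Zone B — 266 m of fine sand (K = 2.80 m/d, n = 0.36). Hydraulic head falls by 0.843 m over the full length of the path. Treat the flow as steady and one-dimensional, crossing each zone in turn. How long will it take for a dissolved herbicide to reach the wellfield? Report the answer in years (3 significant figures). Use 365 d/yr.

45.1 years

Steady 1-D flow in series ⇒ the Darcy flux q is identical in every zone and the zone head losses add (resistances L/K in series).
Σ(L/K) = 261/13.8 + 266/2.80 = 18.91 + 95.00 = 113.9 d
q = ΔH / Σ(L/K) = 0.843 / 113.9 = 0.007400 m/d (same in every zone)
Zone A: v = q/n = 0.007400/0.10 = 0.07400 m/d → t_A = 261/0.07400 = 3527 d
Zone B: v = q/n = 0.007400/0.36 = 0.02056 m/d → t_B = 266/0.02056 = 12940 d
Total t = 3527 + 12940 = 16470 d
   = 16470 / 365 = 45.1 yr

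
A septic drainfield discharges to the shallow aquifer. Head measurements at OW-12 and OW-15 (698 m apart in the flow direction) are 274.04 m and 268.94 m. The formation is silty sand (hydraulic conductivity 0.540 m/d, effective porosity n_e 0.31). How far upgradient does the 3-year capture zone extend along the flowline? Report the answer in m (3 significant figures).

Hydraulic gradient i = (274.04 − 268.94) / 698 = 5.10 / 698 = 0.007307
q = Ki = 0.540 × 0.007307 = 0.003946 m/d
v = Ki/n = 0.540·0.007307/0.31 = 0.01273 m/d
T = 3 yr × 365 = 1095 d
L = v × T = 0.01273 × 1095 = 13.94 m

13.9 m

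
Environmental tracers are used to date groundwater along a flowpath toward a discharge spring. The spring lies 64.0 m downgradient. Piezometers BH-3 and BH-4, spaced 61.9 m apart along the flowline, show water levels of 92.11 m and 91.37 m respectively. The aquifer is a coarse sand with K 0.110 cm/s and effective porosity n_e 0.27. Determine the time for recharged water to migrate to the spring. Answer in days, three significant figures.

15.2 days

Hydraulic gradient i = (92.11 − 91.37) / 61.9 = 0.74 / 61.9 = 0.01195
K = 0.110 cm/s × 864 = 95.04 m/d
Darcy flux q = K·i = 95.04 × 0.01195 = 1.136 m/d
v = Ki/n = 95.04·0.01195/0.27 = 4.208 m/d
t = L / v = 64.0 / 4.208 = 15.21 d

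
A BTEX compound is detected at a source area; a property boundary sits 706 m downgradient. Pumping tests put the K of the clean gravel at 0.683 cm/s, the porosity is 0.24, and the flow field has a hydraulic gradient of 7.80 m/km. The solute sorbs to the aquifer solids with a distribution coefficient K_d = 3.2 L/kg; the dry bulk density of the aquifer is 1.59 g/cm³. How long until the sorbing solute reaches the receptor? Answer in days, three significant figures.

817 days

K = 0.683 cm/s × 864 = 590.1 m/d
Specific discharge q = 590.1 × 0.0078 = 4.603 m/d
v = Ki/n = 590.1·0.0078/0.24 = 19.18 m/d
Retardation R = 1 + ρ_b·K_d/n = 1 + 1.59×3.2/0.24 = 22.20
Contaminant velocity v_c = v/R = 19.18/22.20 = 0.8639 m/d
t = L/v_c = 706/0.8639 = 817.2 d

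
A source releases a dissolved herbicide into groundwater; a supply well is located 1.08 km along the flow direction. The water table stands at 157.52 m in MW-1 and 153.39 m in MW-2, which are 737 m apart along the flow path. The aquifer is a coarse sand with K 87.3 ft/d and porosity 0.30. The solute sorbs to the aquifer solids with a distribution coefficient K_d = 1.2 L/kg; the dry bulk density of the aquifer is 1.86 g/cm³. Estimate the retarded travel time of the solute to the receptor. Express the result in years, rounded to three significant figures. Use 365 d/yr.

50.2 years

Hydraulic gradient i = (157.52 − 153.39) / 737 = 4.13 / 737 = 0.005604
K = 87.3 ft/d × 0.3048 = 26.61 m/d
Specific discharge q = 26.61 × 0.005604 = 0.1491 m/d
Seepage velocity v = q / n = 0.1491 / 0.30 = 0.4970 m/d
Retardation R = 1 + ρ_b·K_d/n = 1 + 1.86×1.2/0.30 = 8.440
Contaminant velocity v_c = v/R = 0.4970/8.440 = 0.05889 m/d
L = 1.08 km = 1080 m
t = L/v_c = 1080/0.05889 = 18340 d
   = 18340/365 = 50.2 yr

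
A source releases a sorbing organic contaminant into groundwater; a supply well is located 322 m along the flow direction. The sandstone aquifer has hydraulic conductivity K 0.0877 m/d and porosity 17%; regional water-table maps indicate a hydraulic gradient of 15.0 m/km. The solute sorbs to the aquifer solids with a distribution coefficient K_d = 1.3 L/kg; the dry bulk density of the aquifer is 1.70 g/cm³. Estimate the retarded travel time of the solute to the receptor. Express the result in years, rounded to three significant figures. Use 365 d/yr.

Darcy flux q = K·i = 0.0877 × 0.015 = 0.001316 m/d
v = Ki/n = 0.0877·0.015/0.17 = 0.007738 m/d
Retardation R = 1 + ρ_b·K_d/n = 1 + 1.70×1.3/0.17 = 14.00
Contaminant velocity v_c = v/R = 0.007738/14.00 = 5.527e-4 m/d
t = L/v_c = 322/5.527e-4 = 582600 d
   = 582600/365 = 1600 yr

1600 years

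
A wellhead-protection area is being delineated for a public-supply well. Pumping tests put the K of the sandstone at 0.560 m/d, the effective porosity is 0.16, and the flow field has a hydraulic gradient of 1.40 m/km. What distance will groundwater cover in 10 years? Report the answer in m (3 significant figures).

Specific discharge q = 0.560 × 0.0014 = 7.840e-4 m/d
v = Ki/n = 0.560·0.0014/0.16 = 0.004900 m/d
T = 10 yr × 365 = 3650 d
L = v × T = 0.004900 × 3650 = 17.89 m

17.9 m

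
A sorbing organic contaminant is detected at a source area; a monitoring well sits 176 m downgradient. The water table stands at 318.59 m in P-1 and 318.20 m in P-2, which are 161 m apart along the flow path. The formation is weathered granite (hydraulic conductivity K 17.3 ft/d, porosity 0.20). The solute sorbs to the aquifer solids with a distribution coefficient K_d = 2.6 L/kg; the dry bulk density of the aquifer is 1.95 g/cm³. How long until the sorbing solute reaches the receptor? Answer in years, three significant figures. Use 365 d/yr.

199 years

Hydraulic gradient i = (318.59 − 318.20) / 161 = 0.39 / 161 = 0.002422
K = 17.3 ft/d × 0.3048 = 5.273 m/d
Specific discharge q = 5.273 × 0.002422 = 0.01277 m/d
Average linear velocity = 0.01277 / 0.20 = 0.06387 m/d
Retardation R = 1 + ρ_b·K_d/n = 1 + 1.95×2.6/0.20 = 26.35
Contaminant velocity v_c = v/R = 0.06387/26.35 = 0.002424 m/d
t = L/v_c = 176/0.002424 = 72610 d
   = 72610/365 = 199 yr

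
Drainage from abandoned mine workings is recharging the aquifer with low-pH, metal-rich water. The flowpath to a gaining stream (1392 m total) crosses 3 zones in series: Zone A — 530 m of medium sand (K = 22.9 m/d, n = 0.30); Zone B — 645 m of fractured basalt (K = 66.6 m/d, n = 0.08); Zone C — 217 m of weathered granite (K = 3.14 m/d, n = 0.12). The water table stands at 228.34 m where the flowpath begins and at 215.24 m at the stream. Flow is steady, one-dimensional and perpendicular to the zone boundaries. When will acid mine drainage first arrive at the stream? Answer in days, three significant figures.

1840 days

Total head drop ΔH = 228.34 − 215.24 = 13.10 m
Steady 1-D flow in series ⇒ the Darcy flux q is identical in every zone and the zone head losses add (resistances L/K in series).
Σ(L/K) = 530/22.9 + 645/66.6 + 217/3.14 = 23.14 + 9.685 + 69.11 = 101.9 d
q = ΔH / Σ(L/K) = 13.10 / 101.9 = 0.1285 m/d (same in every zone)
Zone A: v = q/n = 0.1285/0.30 = 0.4284 m/d → t_A = 530/0.4284 = 1237 d
Zone B: v = q/n = 0.1285/0.08 = 1.606 m/d → t_B = 645/1.606 = 401.5 d
Zone C: v = q/n = 0.1285/0.12 = 1.071 m/d → t_C = 217/1.071 = 202.6 d
Total t = 1237 + 401.5 + 202.6 = 1841 d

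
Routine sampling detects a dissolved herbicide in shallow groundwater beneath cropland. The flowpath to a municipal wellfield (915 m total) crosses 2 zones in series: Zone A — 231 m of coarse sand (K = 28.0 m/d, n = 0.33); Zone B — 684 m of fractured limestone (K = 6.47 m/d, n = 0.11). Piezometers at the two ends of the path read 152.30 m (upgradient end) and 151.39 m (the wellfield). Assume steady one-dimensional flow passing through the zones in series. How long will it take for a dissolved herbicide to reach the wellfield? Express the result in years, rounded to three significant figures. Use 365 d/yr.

52.0 years

Total head drop ΔH = 152.30 − 151.39 = 0.91 m
Continuity: the same q passes through each zone, so ΔH = q·Σ(L_j/K_j) — the zones act as resistances in series.
Σ(L/K) = 231/28.0 + 684/6.47 = 8.250 + 105.7 = 114.0 d
q = ΔH / Σ(L/K) = 0.91 / 114.0 = 0.007985 m/d (same in every zone)
Zone A: v = q/n = 0.007985/0.33 = 0.02420 m/d → t_A = 231/0.02420 = 9547 d
Zone B: v = q/n = 0.007985/0.11 = 0.07259 m/d → t_B = 684/0.07259 = 9423 d
Total t = 9547 + 9423 = 18970 d
   = 18970 / 365 = 52.0 yr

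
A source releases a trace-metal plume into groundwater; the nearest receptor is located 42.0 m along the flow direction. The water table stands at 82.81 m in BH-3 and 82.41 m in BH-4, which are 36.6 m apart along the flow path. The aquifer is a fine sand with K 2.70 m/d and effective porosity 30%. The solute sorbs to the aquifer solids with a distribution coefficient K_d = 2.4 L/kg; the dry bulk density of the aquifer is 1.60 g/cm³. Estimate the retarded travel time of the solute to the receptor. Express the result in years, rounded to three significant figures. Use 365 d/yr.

Hydraulic gradient i = (82.81 − 82.41) / 36.6 = 0.40 / 36.6 = 0.01093
Darcy flux q = K·i = 2.70 × 0.01093 = 0.02951 m/d
Average linear velocity = 0.02951 / 0.30 = 0.09836 m/d
Retardation R = 1 + ρ_b·K_d/n = 1 + 1.60×2.4/0.30 = 13.80
Contaminant velocity v_c = v/R = 0.09836/13.80 = 0.007128 m/d
t = L/v_c = 42.0/0.007128 = 5893 d
   = 5893/365 = 16.1 yr

16.1 years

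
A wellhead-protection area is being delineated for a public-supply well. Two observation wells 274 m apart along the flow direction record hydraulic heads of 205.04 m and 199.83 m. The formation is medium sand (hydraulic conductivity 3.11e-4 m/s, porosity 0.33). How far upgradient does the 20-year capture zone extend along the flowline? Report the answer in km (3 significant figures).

Hydraulic gradient i = (205.04 − 199.83) / 274 = 5.21 / 274 = 0.01901
K = 3.11e-4 m/s × 86400 s/d = 26.87 m/d
Darcy flux q = K·i = 26.87 × 0.01901 = 0.5109 m/d
Seepage velocity v = q / n = 0.5109 / 0.33 = 1.548 m/d
T = 20 yr × 365 = 7300 d
L = v × T = 1.548 × 7300 = 11300 m
   = 11.3 km

11.3 km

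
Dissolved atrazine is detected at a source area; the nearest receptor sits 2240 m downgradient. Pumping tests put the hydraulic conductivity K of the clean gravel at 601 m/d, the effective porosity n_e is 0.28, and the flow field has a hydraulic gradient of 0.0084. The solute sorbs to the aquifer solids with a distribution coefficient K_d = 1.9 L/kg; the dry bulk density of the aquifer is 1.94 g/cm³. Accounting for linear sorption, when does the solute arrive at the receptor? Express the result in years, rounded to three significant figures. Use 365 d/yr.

4.82 years

q = Ki = 601 × 0.0084 = 5.048 m/d
Seepage velocity v = q / n = 5.048 / 0.28 = 18.03 m/d
Retardation R = 1 + ρ_b·K_d/n = 1 + 1.94×1.9/0.28 = 14.16
Contaminant velocity v_c = v/R = 18.03/14.16 = 1.273 m/d
t = L/v_c = 2240/1.273 = 1760 d
   = 1760/365 = 4.82 yr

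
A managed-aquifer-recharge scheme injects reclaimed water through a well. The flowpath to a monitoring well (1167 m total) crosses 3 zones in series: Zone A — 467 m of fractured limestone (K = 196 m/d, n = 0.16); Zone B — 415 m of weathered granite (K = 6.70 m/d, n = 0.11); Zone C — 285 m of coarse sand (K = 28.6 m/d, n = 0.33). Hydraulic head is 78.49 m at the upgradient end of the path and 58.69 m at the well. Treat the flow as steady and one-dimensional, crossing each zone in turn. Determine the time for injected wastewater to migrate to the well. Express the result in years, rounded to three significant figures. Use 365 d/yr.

2.20 years

Total head drop ΔH = 78.49 − 58.69 = 19.80 m
Steady 1-D flow in series ⇒ the Darcy flux q is identical in every zone and the zone head losses add (resistances L/K in series).
Σ(L/K) = 467/196 + 415/6.70 + 285/28.6 = 2.383 + 61.94 + 9.965 = 74.29 d
q = ΔH / Σ(L/K) = 19.80 / 74.29 = 0.2665 m/d (same in every zone)
Zone A: v = q/n = 0.2665/0.16 = 1.666 m/d → t_A = 467/1.666 = 280.3 d
Zone B: v = q/n = 0.2665/0.11 = 2.423 m/d → t_B = 415/2.423 = 171.3 d
Zone C: v = q/n = 0.2665/0.33 = 0.8077 m/d → t_C = 285/0.8077 = 352.9 d
Total t = 280.3 + 171.3 + 352.9 = 804.5 d
   = 804.5 / 365 = 2.20 yr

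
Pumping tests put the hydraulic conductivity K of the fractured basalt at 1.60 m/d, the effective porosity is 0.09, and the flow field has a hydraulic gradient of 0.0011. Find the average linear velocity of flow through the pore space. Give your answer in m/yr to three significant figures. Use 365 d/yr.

7.14 m/yr

q = Ki = 1.60 × 0.0011 = 0.001760 m/d
Seepage velocity v = q / n = 0.001760 / 0.09 = 0.01956 m/d
   = 0.01956 × 365 = 7.14 m/yr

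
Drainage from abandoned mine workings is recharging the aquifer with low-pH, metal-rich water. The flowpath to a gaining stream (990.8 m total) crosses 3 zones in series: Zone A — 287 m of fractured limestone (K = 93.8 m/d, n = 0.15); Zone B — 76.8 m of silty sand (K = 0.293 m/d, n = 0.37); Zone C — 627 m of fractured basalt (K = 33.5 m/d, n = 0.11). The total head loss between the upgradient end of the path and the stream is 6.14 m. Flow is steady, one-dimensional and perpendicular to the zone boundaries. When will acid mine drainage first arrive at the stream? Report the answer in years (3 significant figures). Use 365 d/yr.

Continuity: the same q passes through each zone, so ΔH = q·Σ(L_j/K_j) — the zones act as resistances in series.
Σ(L/K) = 287/93.8 + 76.8/0.293 + 627/33.5 = 3.060 + 262.1 + 18.72 = 283.9 d
q = ΔH / Σ(L/K) = 6.14 / 283.9 = 0.02163 m/d (same in every zone)
Zone A: v = q/n = 0.02163/0.15 = 0.1442 m/d → t_A = 287/0.1442 = 1990 d
Zone B: v = q/n = 0.02163/0.37 = 0.05845 m/d → t_B = 76.8/0.05845 = 1314 d
Zone C: v = q/n = 0.02163/0.11 = 0.1966 m/d → t_C = 627/0.1966 = 3189 d
Total t = 1990 + 1314 + 3189 = 6493 d
   = 6493 / 365 = 17.8 yr

17.8 years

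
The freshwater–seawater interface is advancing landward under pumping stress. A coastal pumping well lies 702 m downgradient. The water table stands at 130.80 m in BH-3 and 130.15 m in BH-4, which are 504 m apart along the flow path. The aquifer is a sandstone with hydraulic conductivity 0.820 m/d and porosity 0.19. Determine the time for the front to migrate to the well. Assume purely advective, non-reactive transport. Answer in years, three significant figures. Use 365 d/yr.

Hydraulic gradient i = (130.80 − 130.15) / 504 = 0.65 / 504 = 0.001290
Specific discharge q = 0.820 × 0.001290 = 0.001058 m/d
v = Ki/n = 0.820·0.001290/0.19 = 0.005566 m/d
t = L / v = 702 / 0.005566 = 126100 d
   = 126100 / 365 = 346 yr

346 years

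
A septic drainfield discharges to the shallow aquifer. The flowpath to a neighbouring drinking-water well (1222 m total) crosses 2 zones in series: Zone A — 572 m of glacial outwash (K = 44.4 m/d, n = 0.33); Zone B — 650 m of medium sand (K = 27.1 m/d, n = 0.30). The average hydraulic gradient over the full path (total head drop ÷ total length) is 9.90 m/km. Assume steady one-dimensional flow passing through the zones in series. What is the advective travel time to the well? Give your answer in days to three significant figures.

Continuity: the same q passes through each zone, so ΔH = q·Σ(L_j/K_j) — the zones act as resistances in series.
Σ(L/K) = 572/44.4 + 650/27.1 = 12.88 + 23.99 = 36.87 d
K_eq = L_total / Σ(L/K) = 1222 / 36.87 = 33.15 m/d
q = K_eq · i = 33.15 × 0.0099 = 0.3281 m/d (same in every zone)
Zone A: v = q/n = 0.3281/0.33 = 0.9944 m/d → t_A = 572/0.9944 = 575.2 d
Zone B: v = q/n = 0.3281/0.30 = 1.094 m/d → t_B = 650/1.094 = 594.3 d
Total t = 575.2 + 594.3 = 1170 d

1170 days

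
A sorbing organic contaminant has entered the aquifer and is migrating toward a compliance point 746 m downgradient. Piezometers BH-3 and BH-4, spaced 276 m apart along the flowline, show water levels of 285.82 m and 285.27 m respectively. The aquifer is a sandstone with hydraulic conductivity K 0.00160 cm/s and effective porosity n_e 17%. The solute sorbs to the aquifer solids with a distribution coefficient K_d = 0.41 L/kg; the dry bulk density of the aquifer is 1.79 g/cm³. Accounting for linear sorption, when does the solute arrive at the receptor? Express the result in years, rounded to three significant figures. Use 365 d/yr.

671 years

Hydraulic gradient i = (285.82 − 285.27) / 276 = 0.55 / 276 = 0.001993
K = 0.00160 cm/s × 864 = 1.382 m/d
q = Ki = 1.382 × 0.001993 = 0.002755 m/d
Average linear velocity = 0.002755 / 0.17 = 0.01620 m/d
Retardation R = 1 + ρ_b·K_d/n = 1 + 1.79×0.41/0.17 = 5.317
Contaminant velocity v_c = v/R = 0.01620/5.317 = 0.003048 m/d
t = L/v_c = 746/0.003048 = 244800 d
   = 244800/365 = 671 yr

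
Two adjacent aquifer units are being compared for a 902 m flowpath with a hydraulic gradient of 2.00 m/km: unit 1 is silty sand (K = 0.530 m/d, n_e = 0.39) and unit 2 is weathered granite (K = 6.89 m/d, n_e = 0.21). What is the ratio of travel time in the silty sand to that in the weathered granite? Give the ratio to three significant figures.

24.1

Unit 1 (silty sand): v = 0.530×0.0020/0.39 = 0.002718 m/d, t = 902/0.002718 = 331900 d
Unit 2 (weathered granite): v = 6.89×0.0020/0.21 = 0.06562 m/d, t = 902/0.06562 = 13750 d
t(silty sand) / t(weathered granite) = 331900/13750 = 24.1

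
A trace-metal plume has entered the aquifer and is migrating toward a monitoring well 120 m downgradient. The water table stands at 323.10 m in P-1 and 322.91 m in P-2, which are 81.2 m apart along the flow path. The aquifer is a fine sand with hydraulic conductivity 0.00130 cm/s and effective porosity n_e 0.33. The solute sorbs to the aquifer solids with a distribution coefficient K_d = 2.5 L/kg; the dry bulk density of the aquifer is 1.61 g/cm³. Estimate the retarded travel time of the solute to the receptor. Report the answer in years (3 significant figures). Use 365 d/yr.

545 years

Hydraulic gradient i = (323.10 − 322.91) / 81.2 = 0.19 / 81.2 = 0.002340
K = 0.00130 cm/s × 864 = 1.123 m/d
q = Ki = 1.123 × 0.002340 = 0.002628 m/d
v_s = q/n_e = 0.002628/0.33 = 0.007964 m/d
Retardation R = 1 + ρ_b·K_d/n = 1 + 1.61×2.5/0.33 = 13.20
Contaminant velocity v_c = v/R = 0.007964/13.20 = 6.035e-4 m/d
t = L/v_c = 120/6.035e-4 = 198800 d
   = 198800/365 = 545 yr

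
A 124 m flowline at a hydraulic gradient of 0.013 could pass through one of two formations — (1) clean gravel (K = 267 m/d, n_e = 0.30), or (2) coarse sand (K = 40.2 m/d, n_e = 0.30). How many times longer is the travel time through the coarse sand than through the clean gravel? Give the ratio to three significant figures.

Unit 1 (clean gravel): v = 267×0.013/0.30 = 11.57 m/d, t = 124/11.57 = 10.72 d
Unit 2 (coarse sand): v = 40.2×0.013/0.30 = 1.742 m/d, t = 124/1.742 = 71.18 d
t(coarse sand) / t(clean gravel) = 71.18/10.72 = 6.64

6.64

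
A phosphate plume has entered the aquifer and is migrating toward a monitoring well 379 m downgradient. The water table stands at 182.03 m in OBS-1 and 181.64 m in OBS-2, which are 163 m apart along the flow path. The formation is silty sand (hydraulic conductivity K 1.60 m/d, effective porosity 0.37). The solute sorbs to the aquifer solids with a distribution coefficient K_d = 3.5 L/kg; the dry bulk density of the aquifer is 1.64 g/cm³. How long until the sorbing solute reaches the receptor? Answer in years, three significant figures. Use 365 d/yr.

Hydraulic gradient i = (182.03 − 181.64) / 163 = 0.39 / 163 = 0.002393
Specific discharge q = 1.60 × 0.002393 = 0.003828 m/d
Seepage velocity v = q / n = 0.003828 / 0.37 = 0.01035 m/d
Retardation R = 1 + ρ_b·K_d/n = 1 + 1.64×3.5/0.37 = 16.51
Contaminant velocity v_c = v/R = 0.01035/16.51 = 6.266e-4 m/d
t = L/v_c = 379/6.266e-4 = 604900 d
   = 604900/365 = 1660 yr

1660 years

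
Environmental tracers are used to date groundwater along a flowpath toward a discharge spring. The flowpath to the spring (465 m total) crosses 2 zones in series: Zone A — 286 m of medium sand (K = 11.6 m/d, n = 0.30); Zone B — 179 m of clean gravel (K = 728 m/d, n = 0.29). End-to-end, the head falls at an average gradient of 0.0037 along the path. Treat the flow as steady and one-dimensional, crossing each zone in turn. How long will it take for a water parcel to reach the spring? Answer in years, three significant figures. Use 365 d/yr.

Steady 1-D flow in series ⇒ the Darcy flux q is identical in every zone and the zone head losses add (resistances L/K in series).
Σ(L/K) = 286/11.6 + 179/728 = 24.66 + 0.2459 = 24.90 d
K_eq = L_total / Σ(L/K) = 465 / 24.90 = 18.67 m/d
q = K_eq · i = 18.67 × 0.0037 = 0.06909 m/d (same in every zone)
Zone A: v = q/n = 0.06909/0.30 = 0.2303 m/d → t_A = 286/0.2303 = 1242 d
Zone B: v = q/n = 0.06909/0.29 = 0.2383 m/d → t_B = 179/0.2383 = 751.3 d
Total t = 1242 + 751.3 = 1993 d
   = 1993 / 365 = 5.46 yr

5.46 years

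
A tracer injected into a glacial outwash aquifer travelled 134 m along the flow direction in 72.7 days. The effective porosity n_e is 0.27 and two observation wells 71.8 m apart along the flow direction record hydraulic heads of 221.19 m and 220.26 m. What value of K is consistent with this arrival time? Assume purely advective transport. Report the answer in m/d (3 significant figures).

38.4 m/d

Hydraulic gradient i = (221.19 − 220.26) / 71.8 = 0.93 / 71.8 = 0.01295
v = L / t = 134 / 72.7 = 1.843 m/d
K = v · n / i = 1.843 × 0.27 / 0.01295 = 38.4 m/d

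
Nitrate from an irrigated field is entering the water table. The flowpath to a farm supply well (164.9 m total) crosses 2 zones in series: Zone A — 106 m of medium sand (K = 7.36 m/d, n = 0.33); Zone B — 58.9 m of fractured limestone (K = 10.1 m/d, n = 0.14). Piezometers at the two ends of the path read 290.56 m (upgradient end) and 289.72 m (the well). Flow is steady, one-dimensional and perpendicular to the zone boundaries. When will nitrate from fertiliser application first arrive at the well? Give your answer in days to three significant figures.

1040 days

Total head drop ΔH = 290.56 − 289.72 = 0.84 m
Steady 1-D flow in series ⇒ the Darcy flux q is identical in every zone and the zone head losses add (resistances L/K in series).
Σ(L/K) = 106/7.36 + 58.9/10.1 = 14.40 + 5.832 = 20.23 d
q = ΔH / Σ(L/K) = 0.84 / 20.23 = 0.04151 m/d (same in every zone)
Zone A: v = q/n = 0.04151/0.33 = 0.1258 m/d → t_A = 106/0.1258 = 842.6 d
Zone B: v = q/n = 0.04151/0.14 = 0.2965 m/d → t_B = 58.9/0.2965 = 198.6 d
Total t = 842.6 + 198.6 = 1041 d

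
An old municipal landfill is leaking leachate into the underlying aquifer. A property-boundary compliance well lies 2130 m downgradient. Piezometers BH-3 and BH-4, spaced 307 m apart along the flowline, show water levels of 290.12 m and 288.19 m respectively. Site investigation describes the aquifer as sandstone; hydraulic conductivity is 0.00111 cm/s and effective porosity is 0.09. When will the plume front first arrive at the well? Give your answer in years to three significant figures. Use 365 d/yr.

Hydraulic gradient i = (290.12 − 288.19) / 307 = 1.93 / 307 = 0.006287
K = 0.00111 cm/s × 864 = 0.9590 m/d
q = Ki = 0.9590 × 0.006287 = 0.006029 m/d
Average linear velocity = 0.006029 / 0.09 = 0.06699 m/d
t = L / v = 2130 / 0.06699 = 31800 d
   = 31800 / 365 = 87.1 yr

87.1 years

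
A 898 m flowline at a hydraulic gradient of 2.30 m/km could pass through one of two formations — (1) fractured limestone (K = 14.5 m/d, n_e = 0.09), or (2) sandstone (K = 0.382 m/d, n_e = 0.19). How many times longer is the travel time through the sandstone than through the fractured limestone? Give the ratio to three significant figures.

80.1

Unit 1 (fractured limestone): v = 14.5×0.0023/0.09 = 0.3706 m/d, t = 898/0.3706 = 2423 d
Unit 2 (sandstone): v = 0.382×0.0023/0.19 = 0.004624 m/d, t = 898/0.004624 = 194200 d
t(sandstone) / t(fractured limestone) = 194200/2423 = 80.1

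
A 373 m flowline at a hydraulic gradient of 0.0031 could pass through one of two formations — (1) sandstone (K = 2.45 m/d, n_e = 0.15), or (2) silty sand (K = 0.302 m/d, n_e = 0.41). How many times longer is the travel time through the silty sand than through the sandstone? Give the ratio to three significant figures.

Unit 1 (sandstone): v = 2.45×0.0031/0.15 = 0.05063 m/d, t = 373/0.05063 = 7367 d
Unit 2 (silty sand): v = 0.302×0.0031/0.41 = 0.002283 m/d, t = 373/0.002283 = 163400 d
t(silty sand) / t(sandstone) = 163400/7367 = 22.2

22.2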